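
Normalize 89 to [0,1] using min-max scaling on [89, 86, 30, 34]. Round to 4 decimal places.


Min = 30, Max = 89
Range = 89 - 30 = 59
Scaled = (x - min) / (max - min)
= (89 - 30) / 59
= 59 / 59
= 1.0000

1.0000


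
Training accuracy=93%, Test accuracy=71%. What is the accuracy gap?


Gap = train_accuracy - test_accuracy
= 93 - 71
= 22%
This large gap strongly indicates overfitting.

22


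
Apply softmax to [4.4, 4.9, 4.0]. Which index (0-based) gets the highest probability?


Softmax is a monotonic transformation, so it preserves the argmax.
We need to find the index of the maximum logit.
Index 0: 4.4
Index 1: 4.9
Index 2: 4.0
Maximum logit = 4.9 at index 1

1


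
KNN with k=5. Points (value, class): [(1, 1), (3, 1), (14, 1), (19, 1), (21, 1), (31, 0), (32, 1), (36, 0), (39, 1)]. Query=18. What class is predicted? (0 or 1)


Distances from query 18:
Point 19 (class 1): distance = 1
Point 21 (class 1): distance = 3
Point 14 (class 1): distance = 4
Point 31 (class 0): distance = 13
Point 32 (class 1): distance = 14
K=5 nearest neighbors: classes = [1, 1, 1, 0, 1]
Votes for class 1: 4 / 5
Majority vote => class 1

1


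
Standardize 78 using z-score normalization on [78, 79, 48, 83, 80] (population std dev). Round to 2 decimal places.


Mean = (78 + 79 + 48 + 83 + 80) / 5 = 73.6
Variance = sum((x_i - mean)^2) / n = 166.64
Std = sqrt(166.64) = 12.9089
Z = (x - mean) / std
= (78 - 73.6) / 12.9089
= 4.4 / 12.9089
= 0.34

0.34


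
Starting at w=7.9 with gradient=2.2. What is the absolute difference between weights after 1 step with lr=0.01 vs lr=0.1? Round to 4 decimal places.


With lr=0.01: w_new = 7.9 - 0.01 * 2.2 = 7.878
With lr=0.1: w_new = 7.9 - 0.1 * 2.2 = 7.68
Absolute difference = |7.878 - 7.68|
= 0.1980

0.1980


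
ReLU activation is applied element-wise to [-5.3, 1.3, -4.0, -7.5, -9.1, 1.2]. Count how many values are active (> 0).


ReLU(x) = max(0, x) for each element:
ReLU(-5.3) = 0
ReLU(1.3) = 1.3
ReLU(-4.0) = 0
ReLU(-7.5) = 0
ReLU(-9.1) = 0
ReLU(1.2) = 1.2
Active neurons (>0): 2

2


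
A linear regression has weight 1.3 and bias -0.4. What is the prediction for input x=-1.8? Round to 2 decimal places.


y = 1.3 * -1.8 + (-0.4)
= -2.34 + (-0.4)
= -2.74

-2.74


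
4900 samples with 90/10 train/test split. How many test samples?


Train samples = 4900 * 90% = 4410
Test samples = 4900 - 4410
= 490

490


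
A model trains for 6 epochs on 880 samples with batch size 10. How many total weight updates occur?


Iterations per epoch = 880 / 10 = 88
Total updates = iterations_per_epoch * epochs
= 88 * 6
= 528

528


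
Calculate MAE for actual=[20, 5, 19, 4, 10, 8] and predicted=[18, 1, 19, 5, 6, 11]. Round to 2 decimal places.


Absolute errors: [2, 4, 0, 1, 4, 3]
Sum of absolute errors = 14
MAE = 14 / 6 = 2.33

2.33


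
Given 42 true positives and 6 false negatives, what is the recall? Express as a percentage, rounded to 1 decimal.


Recall = TP / (TP + FN) * 100
= 42 / (42 + 6)
= 42 / 48
= 0.875
= 87.5%

87.5


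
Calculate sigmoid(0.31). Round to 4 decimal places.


sigmoid(z) = 1 / (1 + exp(-z))
exp(-(0.31)) = exp(-0.31) = 0.7334
1 + 0.7334 = 1.7334
1 / 1.7334 = 0.5769

0.5769


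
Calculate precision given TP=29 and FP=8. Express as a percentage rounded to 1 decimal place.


Precision = TP / (TP + FP) * 100
= 29 / (29 + 8)
= 29 / 37
= 0.7838
= 78.4%

78.4


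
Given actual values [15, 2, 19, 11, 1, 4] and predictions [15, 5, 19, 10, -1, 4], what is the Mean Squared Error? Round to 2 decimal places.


Differences: [0, -3, 0, 1, 2, 0]
Squared errors: [0, 9, 0, 1, 4, 0]
Sum of squared errors = 14
MSE = 14 / 6 = 2.33

2.33


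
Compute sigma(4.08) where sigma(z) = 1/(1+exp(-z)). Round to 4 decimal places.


sigmoid(z) = 1 / (1 + exp(-z))
exp(-(4.08)) = exp(-4.08) = 0.0169
1 + 0.0169 = 1.0169
1 / 1.0169 = 0.9834

0.9834


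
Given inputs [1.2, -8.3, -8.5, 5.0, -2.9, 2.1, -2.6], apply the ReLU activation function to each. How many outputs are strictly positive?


ReLU(x) = max(0, x) for each element:
ReLU(1.2) = 1.2
ReLU(-8.3) = 0
ReLU(-8.5) = 0
ReLU(5.0) = 5.0
ReLU(-2.9) = 0
ReLU(2.1) = 2.1
ReLU(-2.6) = 0
Active neurons (>0): 3

3


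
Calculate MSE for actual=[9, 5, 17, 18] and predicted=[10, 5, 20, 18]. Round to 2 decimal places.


Differences: [-1, 0, -3, 0]
Squared errors: [1, 0, 9, 0]
Sum of squared errors = 10
MSE = 10 / 4 = 2.50

2.50


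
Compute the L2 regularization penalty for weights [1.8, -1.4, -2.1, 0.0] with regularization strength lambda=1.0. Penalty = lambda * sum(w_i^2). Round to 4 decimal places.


Squaring each weight:
1.8^2 = 3.24
(-1.4)^2 = 1.96
(-2.1)^2 = 4.41
0.0^2 = 0.0
Sum of squares = 9.61
Penalty = 1.0 * 9.61 = 9.6100

9.6100


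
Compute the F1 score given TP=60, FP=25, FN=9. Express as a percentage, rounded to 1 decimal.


Precision = TP / (TP + FP) = 60 / 85 = 0.7059
Recall = TP / (TP + FN) = 60 / 69 = 0.8696
F1 = 2 * P * R / (P + R)
= 2 * 0.7059 * 0.8696 / (0.7059 + 0.8696)
= 1.2276 / 1.5754
= 0.7792
As percentage: 77.9%

77.9


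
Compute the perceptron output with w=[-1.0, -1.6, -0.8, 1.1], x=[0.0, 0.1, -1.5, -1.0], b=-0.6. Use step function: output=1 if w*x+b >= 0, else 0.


z = w . x + b
= -1.0*0.0 + -1.6*0.1 + -0.8*-1.5 + 1.1*-1.0 + -0.6
= -0.0 + -0.16 + 1.2 + -1.1 + -0.6
= -0.06 + -0.6
= -0.66
Since z = -0.66 < 0, output = 0

0


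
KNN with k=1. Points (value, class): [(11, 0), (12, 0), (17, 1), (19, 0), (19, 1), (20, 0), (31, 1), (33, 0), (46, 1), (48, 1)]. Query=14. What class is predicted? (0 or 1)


Distances from query 14:
Point 12 (class 0): distance = 2
K=1 nearest neighbors: classes = [0]
Votes for class 1: 0 / 1
Majority vote => class 0

0


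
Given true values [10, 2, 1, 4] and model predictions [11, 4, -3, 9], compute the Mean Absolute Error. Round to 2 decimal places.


Absolute errors: [1, 2, 4, 5]
Sum of absolute errors = 12
MAE = 12 / 4 = 3.00

3.00


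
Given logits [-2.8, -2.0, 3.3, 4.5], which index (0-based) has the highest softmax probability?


Softmax is a monotonic transformation, so it preserves the argmax.
We need to find the index of the maximum logit.
Index 0: -2.8
Index 1: -2.0
Index 2: 3.3
Index 3: 4.5
Maximum logit = 4.5 at index 3

3


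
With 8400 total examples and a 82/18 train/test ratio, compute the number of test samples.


Train samples = 8400 * 82% = 6888
Test samples = 8400 - 6888
= 1512

1512


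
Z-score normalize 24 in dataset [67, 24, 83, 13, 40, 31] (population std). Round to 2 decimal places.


Mean = (67 + 24 + 83 + 13 + 40 + 31) / 6 = 43.0
Variance = sum((x_i - mean)^2) / n = 598.3333
Std = sqrt(598.3333) = 24.4609
Z = (x - mean) / std
= (24 - 43.0) / 24.4609
= -19.0 / 24.4609
= -0.78

-0.78


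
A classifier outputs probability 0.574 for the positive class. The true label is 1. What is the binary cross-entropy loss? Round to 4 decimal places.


For y=1: Loss = -log(p)
= -log(0.574)
= -(-0.5551)
= 0.5551

0.5551


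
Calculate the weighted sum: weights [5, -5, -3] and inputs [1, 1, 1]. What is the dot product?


Element-wise products:
5 * 1 = 5
-5 * 1 = -5
-3 * 1 = -3
Sum = 5 + -5 + -3
= -3

-3


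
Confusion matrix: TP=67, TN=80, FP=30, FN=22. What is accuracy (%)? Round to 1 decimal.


Accuracy = (TP + TN) / (TP + TN + FP + FN) * 100
= (67 + 80) / (67 + 80 + 30 + 22)
= 147 / 199
= 0.7387
= 73.9%

73.9


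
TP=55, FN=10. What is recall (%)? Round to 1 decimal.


Recall = TP / (TP + FN) * 100
= 55 / (55 + 10)
= 55 / 65
= 0.8462
= 84.6%

84.6


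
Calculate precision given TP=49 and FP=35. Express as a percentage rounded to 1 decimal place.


Precision = TP / (TP + FP) * 100
= 49 / (49 + 35)
= 49 / 84
= 0.5833
= 58.3%

58.3


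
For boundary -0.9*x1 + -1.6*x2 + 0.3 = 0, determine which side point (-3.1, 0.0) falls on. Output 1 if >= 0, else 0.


Compute -0.9 * -3.1 + -1.6 * 0.0 + 0.3
= 2.79 + -0.0 + 0.3
= 3.09
Since 3.09 >= 0, the point is on the positive side.

1


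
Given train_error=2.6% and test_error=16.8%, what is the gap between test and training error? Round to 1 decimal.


Generalization gap = test_error - train_error
= 16.8 - 2.6
= 14.2%
A large gap suggests overfitting.

14.2


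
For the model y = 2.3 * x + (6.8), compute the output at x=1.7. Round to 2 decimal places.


y = 2.3 * 1.7 + (6.8)
= 3.91 + (6.8)
= 10.71

10.71


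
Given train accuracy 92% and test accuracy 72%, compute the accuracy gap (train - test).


Gap = train_accuracy - test_accuracy
= 92 - 72
= 20%
This gap suggests the model is overfitting.

20


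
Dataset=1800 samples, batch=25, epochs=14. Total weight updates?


Iterations per epoch = 1800 / 25 = 72
Total updates = iterations_per_epoch * epochs
= 72 * 14
= 1008

1008


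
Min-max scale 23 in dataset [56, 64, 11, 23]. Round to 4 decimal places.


Min = 11, Max = 64
Range = 64 - 11 = 53
Scaled = (x - min) / (max - min)
= (23 - 11) / 53
= 12 / 53
= 0.2264

0.2264


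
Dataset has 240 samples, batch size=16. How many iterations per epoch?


Iterations per epoch = dataset_size / batch_size
= 240 / 16
= 15

15


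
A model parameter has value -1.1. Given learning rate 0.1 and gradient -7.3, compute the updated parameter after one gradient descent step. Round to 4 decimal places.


w_new = w_old - lr * gradient
= -1.1 - 0.1 * -7.3
= -1.1 - (-0.73)
= -0.3700

-0.3700


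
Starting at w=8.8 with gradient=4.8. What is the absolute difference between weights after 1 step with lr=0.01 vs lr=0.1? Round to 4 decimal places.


With lr=0.01: w_new = 8.8 - 0.01 * 4.8 = 8.752
With lr=0.1: w_new = 8.8 - 0.1 * 4.8 = 8.32
Absolute difference = |8.752 - 8.32|
= 0.4320

0.4320


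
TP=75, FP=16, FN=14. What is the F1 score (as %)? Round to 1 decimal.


Precision = TP / (TP + FP) = 75 / 91 = 0.8242
Recall = TP / (TP + FN) = 75 / 89 = 0.8427
F1 = 2 * P * R / (P + R)
= 2 * 0.8242 * 0.8427 / (0.8242 + 0.8427)
= 1.3891 / 1.6669
= 0.8333
As percentage: 83.3%

83.3


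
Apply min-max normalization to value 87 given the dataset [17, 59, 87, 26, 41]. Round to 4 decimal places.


Min = 17, Max = 87
Range = 87 - 17 = 70
Scaled = (x - min) / (max - min)
= (87 - 17) / 70
= 70 / 70
= 1.0000

1.0000


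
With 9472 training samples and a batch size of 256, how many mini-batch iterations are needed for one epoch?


Iterations per epoch = dataset_size / batch_size
= 9472 / 256
= 37

37


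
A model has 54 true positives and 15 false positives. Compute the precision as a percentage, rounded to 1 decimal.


Precision = TP / (TP + FP) * 100
= 54 / (54 + 15)
= 54 / 69
= 0.7826
= 78.3%

78.3


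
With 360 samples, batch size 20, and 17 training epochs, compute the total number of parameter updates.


Iterations per epoch = 360 / 20 = 18
Total updates = iterations_per_epoch * epochs
= 18 * 17
= 306

306


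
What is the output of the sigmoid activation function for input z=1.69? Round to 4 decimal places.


sigmoid(z) = 1 / (1 + exp(-z))
exp(-(1.69)) = exp(-1.69) = 0.1845
1 + 0.1845 = 1.1845
1 / 1.1845 = 0.8442

0.8442


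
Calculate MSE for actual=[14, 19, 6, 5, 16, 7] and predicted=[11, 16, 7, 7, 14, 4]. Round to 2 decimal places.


Differences: [3, 3, -1, -2, 2, 3]
Squared errors: [9, 9, 1, 4, 4, 9]
Sum of squared errors = 36
MSE = 36 / 6 = 6.00

6.00


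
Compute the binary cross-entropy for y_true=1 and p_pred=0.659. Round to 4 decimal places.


For y=1: Loss = -log(p)
= -log(0.659)
= -(-0.417)
= 0.4170

0.4170


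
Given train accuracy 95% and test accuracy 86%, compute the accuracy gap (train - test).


Gap = train_accuracy - test_accuracy
= 95 - 86
= 9%
This moderate gap may indicate mild overfitting.

9


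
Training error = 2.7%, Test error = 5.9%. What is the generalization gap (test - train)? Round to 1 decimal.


Generalization gap = test_error - train_error
= 5.9 - 2.7
= 3.2%
A moderate gap.

3.2


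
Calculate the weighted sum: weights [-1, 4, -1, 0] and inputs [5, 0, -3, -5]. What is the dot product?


Element-wise products:
-1 * 5 = -5
4 * 0 = 0
-1 * -3 = 3
0 * -5 = 0
Sum = -5 + 0 + 3 + 0
= -2

-2


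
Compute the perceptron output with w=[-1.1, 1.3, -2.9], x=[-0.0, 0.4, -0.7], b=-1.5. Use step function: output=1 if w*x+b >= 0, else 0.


z = w . x + b
= -1.1*-0.0 + 1.3*0.4 + -2.9*-0.7 + -1.5
= 0.0 + 0.52 + 2.03 + -1.5
= 2.55 + -1.5
= 1.05
Since z = 1.05 >= 0, output = 1

1


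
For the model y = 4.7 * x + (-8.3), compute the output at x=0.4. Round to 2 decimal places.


y = 4.7 * 0.4 + (-8.3)
= 1.88 + (-8.3)
= -6.42

-6.42


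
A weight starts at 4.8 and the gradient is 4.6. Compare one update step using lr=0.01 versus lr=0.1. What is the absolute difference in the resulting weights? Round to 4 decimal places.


With lr=0.01: w_new = 4.8 - 0.01 * 4.6 = 4.754
With lr=0.1: w_new = 4.8 - 0.1 * 4.6 = 4.34
Absolute difference = |4.754 - 4.34|
= 0.4140

0.4140


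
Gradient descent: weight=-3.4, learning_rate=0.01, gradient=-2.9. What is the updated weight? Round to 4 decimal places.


w_new = w_old - lr * gradient
= -3.4 - 0.01 * -2.9
= -3.4 - (-0.029)
= -3.3710

-3.3710


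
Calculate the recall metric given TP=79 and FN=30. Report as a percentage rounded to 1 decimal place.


Recall = TP / (TP + FN) * 100
= 79 / (79 + 30)
= 79 / 109
= 0.7248
= 72.5%

72.5


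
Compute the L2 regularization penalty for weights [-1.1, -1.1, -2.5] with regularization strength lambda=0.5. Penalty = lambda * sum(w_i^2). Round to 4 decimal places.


Squaring each weight:
(-1.1)^2 = 1.21
(-1.1)^2 = 1.21
(-2.5)^2 = 6.25
Sum of squares = 8.67
Penalty = 0.5 * 8.67 = 4.3350

4.3350


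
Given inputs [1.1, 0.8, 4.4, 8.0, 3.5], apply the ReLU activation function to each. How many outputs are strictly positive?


ReLU(x) = max(0, x) for each element:
ReLU(1.1) = 1.1
ReLU(0.8) = 0.8
ReLU(4.4) = 4.4
ReLU(8.0) = 8.0
ReLU(3.5) = 3.5
Active neurons (>0): 5

5


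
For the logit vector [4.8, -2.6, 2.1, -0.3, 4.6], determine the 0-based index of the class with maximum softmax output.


Softmax is a monotonic transformation, so it preserves the argmax.
We need to find the index of the maximum logit.
Index 0: 4.8
Index 1: -2.6
Index 2: 2.1
Index 3: -0.3
Index 4: 4.6
Maximum logit = 4.8 at index 0

0


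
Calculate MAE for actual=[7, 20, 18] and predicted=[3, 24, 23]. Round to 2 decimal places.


Absolute errors: [4, 4, 5]
Sum of absolute errors = 13
MAE = 13 / 3 = 4.33

4.33


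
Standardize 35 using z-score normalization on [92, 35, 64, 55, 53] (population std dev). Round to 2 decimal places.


Mean = (92 + 35 + 64 + 55 + 53) / 5 = 59.8
Variance = sum((x_i - mean)^2) / n = 347.76
Std = sqrt(347.76) = 18.6483
Z = (x - mean) / std
= (35 - 59.8) / 18.6483
= -24.8 / 18.6483
= -1.33

-1.33


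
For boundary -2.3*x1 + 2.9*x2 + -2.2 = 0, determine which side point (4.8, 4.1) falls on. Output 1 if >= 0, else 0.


Compute -2.3 * 4.8 + 2.9 * 4.1 + -2.2
= -11.04 + 11.89 + -2.2
= -1.35
Since -1.35 < 0, the point is on the negative side.

0


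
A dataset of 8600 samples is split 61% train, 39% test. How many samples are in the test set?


Train samples = 8600 * 61% = 5246
Test samples = 8600 - 5246
= 3354

3354


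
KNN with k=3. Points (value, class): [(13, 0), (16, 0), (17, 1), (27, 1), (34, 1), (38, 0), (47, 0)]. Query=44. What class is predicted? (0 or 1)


Distances from query 44:
Point 47 (class 0): distance = 3
Point 38 (class 0): distance = 6
Point 34 (class 1): distance = 10
K=3 nearest neighbors: classes = [0, 0, 1]
Votes for class 1: 1 / 3
Majority vote => class 0

0


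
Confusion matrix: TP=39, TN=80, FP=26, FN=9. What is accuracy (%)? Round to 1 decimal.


Accuracy = (TP + TN) / (TP + TN + FP + FN) * 100
= (39 + 80) / (39 + 80 + 26 + 9)
= 119 / 154
= 0.7727
= 77.3%

77.3


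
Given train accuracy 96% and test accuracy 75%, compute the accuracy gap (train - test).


Gap = train_accuracy - test_accuracy
= 96 - 75
= 21%
This large gap strongly indicates overfitting.

21


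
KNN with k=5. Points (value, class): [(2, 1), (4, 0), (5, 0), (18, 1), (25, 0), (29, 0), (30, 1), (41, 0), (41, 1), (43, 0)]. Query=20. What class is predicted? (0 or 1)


Distances from query 20:
Point 18 (class 1): distance = 2
Point 25 (class 0): distance = 5
Point 29 (class 0): distance = 9
Point 30 (class 1): distance = 10
Point 5 (class 0): distance = 15
K=5 nearest neighbors: classes = [1, 0, 0, 1, 0]
Votes for class 1: 2 / 5
Majority vote => class 0

0


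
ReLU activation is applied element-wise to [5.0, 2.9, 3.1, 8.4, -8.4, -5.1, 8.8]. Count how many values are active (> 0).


ReLU(x) = max(0, x) for each element:
ReLU(5.0) = 5.0
ReLU(2.9) = 2.9
ReLU(3.1) = 3.1
ReLU(8.4) = 8.4
ReLU(-8.4) = 0
ReLU(-5.1) = 0
ReLU(8.8) = 8.8
Active neurons (>0): 5

5


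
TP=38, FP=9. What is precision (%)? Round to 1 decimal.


Precision = TP / (TP + FP) * 100
= 38 / (38 + 9)
= 38 / 47
= 0.8085
= 80.9%

80.9


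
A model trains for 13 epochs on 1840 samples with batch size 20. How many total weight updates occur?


Iterations per epoch = 1840 / 20 = 92
Total updates = iterations_per_epoch * epochs
= 92 * 13
= 1196

1196


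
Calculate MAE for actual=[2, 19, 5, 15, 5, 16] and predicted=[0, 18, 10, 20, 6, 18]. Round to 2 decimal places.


Absolute errors: [2, 1, 5, 5, 1, 2]
Sum of absolute errors = 16
MAE = 16 / 6 = 2.67

2.67


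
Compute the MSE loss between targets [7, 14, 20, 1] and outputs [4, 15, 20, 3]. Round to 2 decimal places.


Differences: [3, -1, 0, -2]
Squared errors: [9, 1, 0, 4]
Sum of squared errors = 14
MSE = 14 / 4 = 3.50

3.50


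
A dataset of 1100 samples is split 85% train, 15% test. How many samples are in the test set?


Train samples = 1100 * 85% = 935
Test samples = 1100 - 935
= 165

165


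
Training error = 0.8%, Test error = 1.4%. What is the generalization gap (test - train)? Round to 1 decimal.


Generalization gap = test_error - train_error
= 1.4 - 0.8
= 0.6%
A small gap suggests good generalization.

0.6


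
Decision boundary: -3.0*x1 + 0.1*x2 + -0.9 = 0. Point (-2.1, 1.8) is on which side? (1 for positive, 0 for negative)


Compute -3.0 * -2.1 + 0.1 * 1.8 + -0.9
= 6.3 + 0.18 + -0.9
= 5.58
Since 5.58 >= 0, the point is on the positive side.

1


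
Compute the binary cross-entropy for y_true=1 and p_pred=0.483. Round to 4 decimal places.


For y=1: Loss = -log(p)
= -log(0.483)
= -(-0.7277)
= 0.7277

0.7277


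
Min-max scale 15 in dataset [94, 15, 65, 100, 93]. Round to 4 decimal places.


Min = 15, Max = 100
Range = 100 - 15 = 85
Scaled = (x - min) / (max - min)
= (15 - 15) / 85
= 0 / 85
= 0.0000

0.0000


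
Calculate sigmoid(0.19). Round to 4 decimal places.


sigmoid(z) = 1 / (1 + exp(-z))
exp(-(0.19)) = exp(-0.19) = 0.827
1 + 0.827 = 1.827
1 / 1.827 = 0.5474

0.5474


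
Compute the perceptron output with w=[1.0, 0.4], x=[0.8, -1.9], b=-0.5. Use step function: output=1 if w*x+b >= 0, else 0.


z = w . x + b
= 1.0*0.8 + 0.4*-1.9 + -0.5
= 0.8 + -0.76 + -0.5
= 0.04 + -0.5
= -0.46
Since z = -0.46 < 0, output = 0

0


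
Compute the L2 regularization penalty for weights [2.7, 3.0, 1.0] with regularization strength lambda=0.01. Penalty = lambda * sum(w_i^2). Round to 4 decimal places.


Squaring each weight:
2.7^2 = 7.29
3.0^2 = 9.0
1.0^2 = 1.0
Sum of squares = 17.29
Penalty = 0.01 * 17.29 = 0.1729

0.1729


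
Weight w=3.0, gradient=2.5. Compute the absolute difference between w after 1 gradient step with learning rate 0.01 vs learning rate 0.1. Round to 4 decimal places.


With lr=0.01: w_new = 3.0 - 0.01 * 2.5 = 2.975
With lr=0.1: w_new = 3.0 - 0.1 * 2.5 = 2.75
Absolute difference = |2.975 - 2.75|
= 0.2250

0.2250


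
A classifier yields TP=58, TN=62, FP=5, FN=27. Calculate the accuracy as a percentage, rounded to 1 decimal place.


Accuracy = (TP + TN) / (TP + TN + FP + FN) * 100
= (58 + 62) / (58 + 62 + 5 + 27)
= 120 / 152
= 0.7895
= 78.9%

78.9


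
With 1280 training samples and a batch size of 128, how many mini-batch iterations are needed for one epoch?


Iterations per epoch = dataset_size / batch_size
= 1280 / 128
= 10

10


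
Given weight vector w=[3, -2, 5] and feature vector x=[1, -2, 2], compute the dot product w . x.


Element-wise products:
3 * 1 = 3
-2 * -2 = 4
5 * 2 = 10
Sum = 3 + 4 + 10
= 17

17


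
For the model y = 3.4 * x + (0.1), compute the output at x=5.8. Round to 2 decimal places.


y = 3.4 * 5.8 + (0.1)
= 19.72 + (0.1)
= 19.82

19.82


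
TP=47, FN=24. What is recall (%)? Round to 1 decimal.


Recall = TP / (TP + FN) * 100
= 47 / (47 + 24)
= 47 / 71
= 0.662
= 66.2%

66.2


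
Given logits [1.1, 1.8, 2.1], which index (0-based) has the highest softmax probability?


Softmax is a monotonic transformation, so it preserves the argmax.
We need to find the index of the maximum logit.
Index 0: 1.1
Index 1: 1.8
Index 2: 2.1
Maximum logit = 2.1 at index 2

2


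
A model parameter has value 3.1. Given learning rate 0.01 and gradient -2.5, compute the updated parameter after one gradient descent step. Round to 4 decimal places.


w_new = w_old - lr * gradient
= 3.1 - 0.01 * -2.5
= 3.1 - (-0.025)
= 3.1250

3.1250


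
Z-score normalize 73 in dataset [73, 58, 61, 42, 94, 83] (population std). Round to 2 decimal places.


Mean = (73 + 58 + 61 + 42 + 94 + 83) / 6 = 68.5
Variance = sum((x_i - mean)^2) / n = 291.5833
Std = sqrt(291.5833) = 17.0758
Z = (x - mean) / std
= (73 - 68.5) / 17.0758
= 4.5 / 17.0758
= 0.26

0.26


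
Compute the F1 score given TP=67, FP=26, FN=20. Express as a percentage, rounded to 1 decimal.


Precision = TP / (TP + FP) = 67 / 93 = 0.7204
Recall = TP / (TP + FN) = 67 / 87 = 0.7701
F1 = 2 * P * R / (P + R)
= 2 * 0.7204 * 0.7701 / (0.7204 + 0.7701)
= 1.1096 / 1.4905
= 0.7444
As percentage: 74.4%

74.4


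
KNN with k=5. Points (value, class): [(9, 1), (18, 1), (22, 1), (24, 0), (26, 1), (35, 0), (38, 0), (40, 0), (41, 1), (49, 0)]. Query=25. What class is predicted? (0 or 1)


Distances from query 25:
Point 24 (class 0): distance = 1
Point 26 (class 1): distance = 1
Point 22 (class 1): distance = 3
Point 18 (class 1): distance = 7
Point 35 (class 0): distance = 10
K=5 nearest neighbors: classes = [0, 1, 1, 1, 0]
Votes for class 1: 3 / 5
Majority vote => class 1

1


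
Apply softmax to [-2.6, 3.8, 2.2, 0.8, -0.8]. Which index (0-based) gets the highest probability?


Softmax is a monotonic transformation, so it preserves the argmax.
We need to find the index of the maximum logit.
Index 0: -2.6
Index 1: 3.8
Index 2: 2.2
Index 3: 0.8
Index 4: -0.8
Maximum logit = 3.8 at index 1

1


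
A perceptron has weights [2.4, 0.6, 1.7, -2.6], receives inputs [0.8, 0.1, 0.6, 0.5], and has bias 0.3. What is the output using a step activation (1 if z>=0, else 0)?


z = w . x + b
= 2.4*0.8 + 0.6*0.1 + 1.7*0.6 + -2.6*0.5 + 0.3
= 1.92 + 0.06 + 1.02 + -1.3 + 0.3
= 1.7 + 0.3
= 2.0
Since z = 2.0 >= 0, output = 1

1


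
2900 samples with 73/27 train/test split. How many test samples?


Train samples = 2900 * 73% = 2117
Test samples = 2900 - 2117
= 783

783


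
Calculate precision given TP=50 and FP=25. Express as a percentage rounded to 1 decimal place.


Precision = TP / (TP + FP) * 100
= 50 / (50 + 25)
= 50 / 75
= 0.6667
= 66.7%

66.7


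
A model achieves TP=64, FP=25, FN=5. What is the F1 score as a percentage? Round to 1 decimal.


Precision = TP / (TP + FP) = 64 / 89 = 0.7191
Recall = TP / (TP + FN) = 64 / 69 = 0.9275
F1 = 2 * P * R / (P + R)
= 2 * 0.7191 * 0.9275 / (0.7191 + 0.9275)
= 1.334 / 1.6466
= 0.8101
As percentage: 81.0%

81.0


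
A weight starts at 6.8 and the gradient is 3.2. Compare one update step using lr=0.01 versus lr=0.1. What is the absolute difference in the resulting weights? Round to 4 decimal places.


With lr=0.01: w_new = 6.8 - 0.01 * 3.2 = 6.768
With lr=0.1: w_new = 6.8 - 0.1 * 3.2 = 6.48
Absolute difference = |6.768 - 6.48|
= 0.2880

0.2880


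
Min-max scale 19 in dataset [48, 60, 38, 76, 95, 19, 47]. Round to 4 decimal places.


Min = 19, Max = 95
Range = 95 - 19 = 76
Scaled = (x - min) / (max - min)
= (19 - 19) / 76
= 0 / 76
= 0.0000

0.0000


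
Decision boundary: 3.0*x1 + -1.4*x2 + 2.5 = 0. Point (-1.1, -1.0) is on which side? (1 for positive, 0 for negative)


Compute 3.0 * -1.1 + -1.4 * -1.0 + 2.5
= -3.3 + 1.4 + 2.5
= 0.6
Since 0.6 >= 0, the point is on the positive side.

1


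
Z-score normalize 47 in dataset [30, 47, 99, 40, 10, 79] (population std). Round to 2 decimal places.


Mean = (30 + 47 + 99 + 40 + 10 + 79) / 6 = 50.8333
Variance = sum((x_i - mean)^2) / n = 891.1389
Std = sqrt(891.1389) = 29.8519
Z = (x - mean) / std
= (47 - 50.8333) / 29.8519
= -3.8333 / 29.8519
= -0.13

-0.13


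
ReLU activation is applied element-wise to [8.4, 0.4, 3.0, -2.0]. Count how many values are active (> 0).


ReLU(x) = max(0, x) for each element:
ReLU(8.4) = 8.4
ReLU(0.4) = 0.4
ReLU(3.0) = 3.0
ReLU(-2.0) = 0
Active neurons (>0): 3

3


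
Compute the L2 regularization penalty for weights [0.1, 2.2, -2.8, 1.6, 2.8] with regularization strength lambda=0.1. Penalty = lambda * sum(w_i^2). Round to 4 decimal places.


Squaring each weight:
0.1^2 = 0.01
2.2^2 = 4.84
(-2.8)^2 = 7.84
1.6^2 = 2.56
2.8^2 = 7.84
Sum of squares = 23.09
Penalty = 0.1 * 23.09 = 2.3090

2.3090


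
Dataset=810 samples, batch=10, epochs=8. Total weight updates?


Iterations per epoch = 810 / 10 = 81
Total updates = iterations_per_epoch * epochs
= 81 * 8
= 648

648


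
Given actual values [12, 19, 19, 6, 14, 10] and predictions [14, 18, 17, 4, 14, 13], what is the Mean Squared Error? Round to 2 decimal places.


Differences: [-2, 1, 2, 2, 0, -3]
Squared errors: [4, 1, 4, 4, 0, 9]
Sum of squared errors = 22
MSE = 22 / 6 = 3.67

3.67


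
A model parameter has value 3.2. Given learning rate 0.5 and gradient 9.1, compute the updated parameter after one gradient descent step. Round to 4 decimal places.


w_new = w_old - lr * gradient
= 3.2 - 0.5 * 9.1
= 3.2 - (4.55)
= -1.3500

-1.3500


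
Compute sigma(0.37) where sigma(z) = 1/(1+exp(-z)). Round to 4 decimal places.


sigmoid(z) = 1 / (1 + exp(-z))
exp(-(0.37)) = exp(-0.37) = 0.6907
1 + 0.6907 = 1.6907
1 / 1.6907 = 0.5915

0.5915


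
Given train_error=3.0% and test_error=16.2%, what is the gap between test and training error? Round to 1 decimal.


Generalization gap = test_error - train_error
= 16.2 - 3.0
= 13.2%
A large gap suggests overfitting.

13.2


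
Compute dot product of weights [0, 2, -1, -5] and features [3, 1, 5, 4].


Element-wise products:
0 * 3 = 0
2 * 1 = 2
-1 * 5 = -5
-5 * 4 = -20
Sum = 0 + 2 + -5 + -20
= -23

-23


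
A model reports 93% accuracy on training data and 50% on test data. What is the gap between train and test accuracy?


Gap = train_accuracy - test_accuracy
= 93 - 50
= 43%
This large gap strongly indicates overfitting.

43


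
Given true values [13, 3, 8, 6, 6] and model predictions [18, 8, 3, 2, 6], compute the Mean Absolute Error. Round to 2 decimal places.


Absolute errors: [5, 5, 5, 4, 0]
Sum of absolute errors = 19
MAE = 19 / 5 = 3.80

3.80


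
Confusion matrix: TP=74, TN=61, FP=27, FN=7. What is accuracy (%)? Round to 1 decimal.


Accuracy = (TP + TN) / (TP + TN + FP + FN) * 100
= (74 + 61) / (74 + 61 + 27 + 7)
= 135 / 169
= 0.7988
= 79.9%

79.9


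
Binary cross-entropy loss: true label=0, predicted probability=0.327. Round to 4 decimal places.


For y=0: Loss = -log(1-p)
= -log(1 - 0.327)
= -log(0.673)
= -(-0.396)
= 0.3960

0.3960


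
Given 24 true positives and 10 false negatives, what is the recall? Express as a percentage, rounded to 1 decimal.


Recall = TP / (TP + FN) * 100
= 24 / (24 + 10)
= 24 / 34
= 0.7059
= 70.6%

70.6


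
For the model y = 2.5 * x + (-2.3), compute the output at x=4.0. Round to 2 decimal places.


y = 2.5 * 4.0 + (-2.3)
= 10.0 + (-2.3)
= 7.70

7.70


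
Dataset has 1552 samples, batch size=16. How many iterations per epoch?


Iterations per epoch = dataset_size / batch_size
= 1552 / 16
= 97

97


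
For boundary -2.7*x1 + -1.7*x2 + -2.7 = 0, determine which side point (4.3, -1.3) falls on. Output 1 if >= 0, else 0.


Compute -2.7 * 4.3 + -1.7 * -1.3 + -2.7
= -11.61 + 2.21 + -2.7
= -12.1
Since -12.1 < 0, the point is on the negative side.

0


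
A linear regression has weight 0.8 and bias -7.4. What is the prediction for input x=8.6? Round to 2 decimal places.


y = 0.8 * 8.6 + (-7.4)
= 6.88 + (-7.4)
= -0.52

-0.52


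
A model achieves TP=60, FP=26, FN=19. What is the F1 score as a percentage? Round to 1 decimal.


Precision = TP / (TP + FP) = 60 / 86 = 0.6977
Recall = TP / (TP + FN) = 60 / 79 = 0.7595
F1 = 2 * P * R / (P + R)
= 2 * 0.6977 * 0.7595 / (0.6977 + 0.7595)
= 1.0598 / 1.4572
= 0.7273
As percentage: 72.7%

72.7


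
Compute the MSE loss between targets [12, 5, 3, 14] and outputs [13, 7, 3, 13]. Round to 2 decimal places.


Differences: [-1, -2, 0, 1]
Squared errors: [1, 4, 0, 1]
Sum of squared errors = 6
MSE = 6 / 4 = 1.50

1.50


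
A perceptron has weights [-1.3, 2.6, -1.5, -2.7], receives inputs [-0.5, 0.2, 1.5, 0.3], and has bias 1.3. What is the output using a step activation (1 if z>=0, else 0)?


z = w . x + b
= -1.3*-0.5 + 2.6*0.2 + -1.5*1.5 + -2.7*0.3 + 1.3
= 0.65 + 0.52 + -2.25 + -0.81 + 1.3
= -1.89 + 1.3
= -0.59
Since z = -0.59 < 0, output = 0

0


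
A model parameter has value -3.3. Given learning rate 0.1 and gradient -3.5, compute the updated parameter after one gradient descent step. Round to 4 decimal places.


w_new = w_old - lr * gradient
= -3.3 - 0.1 * -3.5
= -3.3 - (-0.35)
= -2.9500

-2.9500


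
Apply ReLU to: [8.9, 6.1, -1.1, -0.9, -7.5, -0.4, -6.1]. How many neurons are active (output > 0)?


ReLU(x) = max(0, x) for each element:
ReLU(8.9) = 8.9
ReLU(6.1) = 6.1
ReLU(-1.1) = 0
ReLU(-0.9) = 0
ReLU(-7.5) = 0
ReLU(-0.4) = 0
ReLU(-6.1) = 0
Active neurons (>0): 2

2


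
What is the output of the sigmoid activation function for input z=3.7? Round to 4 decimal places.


sigmoid(z) = 1 / (1 + exp(-z))
exp(-(3.7)) = exp(-3.7) = 0.0247
1 + 0.0247 = 1.0247
1 / 1.0247 = 0.9759

0.9759


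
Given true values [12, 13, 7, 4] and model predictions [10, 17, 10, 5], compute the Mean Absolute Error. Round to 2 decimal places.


Absolute errors: [2, 4, 3, 1]
Sum of absolute errors = 10
MAE = 10 / 4 = 2.50

2.50


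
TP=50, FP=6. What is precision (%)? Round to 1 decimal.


Precision = TP / (TP + FP) * 100
= 50 / (50 + 6)
= 50 / 56
= 0.8929
= 89.3%

89.3


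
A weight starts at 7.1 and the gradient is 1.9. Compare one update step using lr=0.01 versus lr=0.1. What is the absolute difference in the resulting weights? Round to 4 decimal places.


With lr=0.01: w_new = 7.1 - 0.01 * 1.9 = 7.081
With lr=0.1: w_new = 7.1 - 0.1 * 1.9 = 6.91
Absolute difference = |7.081 - 6.91|
= 0.1710

0.1710


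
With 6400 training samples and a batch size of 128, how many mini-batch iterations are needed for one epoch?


Iterations per epoch = dataset_size / batch_size
= 6400 / 128
= 50

50


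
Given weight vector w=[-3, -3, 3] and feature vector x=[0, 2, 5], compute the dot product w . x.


Element-wise products:
-3 * 0 = 0
-3 * 2 = -6
3 * 5 = 15
Sum = 0 + -6 + 15
= 9

9


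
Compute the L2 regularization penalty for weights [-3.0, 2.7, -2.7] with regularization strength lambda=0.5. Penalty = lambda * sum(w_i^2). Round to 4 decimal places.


Squaring each weight:
(-3.0)^2 = 9.0
2.7^2 = 7.29
(-2.7)^2 = 7.29
Sum of squares = 23.58
Penalty = 0.5 * 23.58 = 11.7900

11.7900


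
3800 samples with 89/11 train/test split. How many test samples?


Train samples = 3800 * 89% = 3382
Test samples = 3800 - 3382
= 418

418


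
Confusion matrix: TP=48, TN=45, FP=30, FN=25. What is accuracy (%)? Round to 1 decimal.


Accuracy = (TP + TN) / (TP + TN + FP + FN) * 100
= (48 + 45) / (48 + 45 + 30 + 25)
= 93 / 148
= 0.6284
= 62.8%

62.8


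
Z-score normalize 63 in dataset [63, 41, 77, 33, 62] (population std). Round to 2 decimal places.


Mean = (63 + 41 + 77 + 33 + 62) / 5 = 55.2
Variance = sum((x_i - mean)^2) / n = 255.36
Std = sqrt(255.36) = 15.98
Z = (x - mean) / std
= (63 - 55.2) / 15.98
= 7.8 / 15.98
= 0.49

0.49


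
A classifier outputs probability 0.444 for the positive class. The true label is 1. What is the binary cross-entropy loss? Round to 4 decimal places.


For y=1: Loss = -log(p)
= -log(0.444)
= -(-0.8119)
= 0.8119

0.8119


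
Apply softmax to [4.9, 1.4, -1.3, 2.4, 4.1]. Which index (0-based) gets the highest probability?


Softmax is a monotonic transformation, so it preserves the argmax.
We need to find the index of the maximum logit.
Index 0: 4.9
Index 1: 1.4
Index 2: -1.3
Index 3: 2.4
Index 4: 4.1
Maximum logit = 4.9 at index 0

0


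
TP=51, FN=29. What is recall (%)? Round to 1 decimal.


Recall = TP / (TP + FN) * 100
= 51 / (51 + 29)
= 51 / 80
= 0.6375
= 63.8%

63.8


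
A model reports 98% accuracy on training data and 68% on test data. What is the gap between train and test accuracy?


Gap = train_accuracy - test_accuracy
= 98 - 68
= 30%
This large gap strongly indicates overfitting.

30


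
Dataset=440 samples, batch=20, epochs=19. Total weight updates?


Iterations per epoch = 440 / 20 = 22
Total updates = iterations_per_epoch * epochs
= 22 * 19
= 418

418


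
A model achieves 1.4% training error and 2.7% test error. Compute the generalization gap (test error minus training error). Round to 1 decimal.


Generalization gap = test_error - train_error
= 2.7 - 1.4
= 1.3%
A small gap suggests good generalization.

1.3


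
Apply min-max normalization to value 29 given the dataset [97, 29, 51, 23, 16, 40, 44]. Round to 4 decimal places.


Min = 16, Max = 97
Range = 97 - 16 = 81
Scaled = (x - min) / (max - min)
= (29 - 16) / 81
= 13 / 81
= 0.1605

0.1605


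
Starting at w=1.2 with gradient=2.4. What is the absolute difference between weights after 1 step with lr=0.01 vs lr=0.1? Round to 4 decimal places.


With lr=0.01: w_new = 1.2 - 0.01 * 2.4 = 1.176
With lr=0.1: w_new = 1.2 - 0.1 * 2.4 = 0.96
Absolute difference = |1.176 - 0.96|
= 0.2160

0.2160


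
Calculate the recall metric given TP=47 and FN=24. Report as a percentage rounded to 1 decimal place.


Recall = TP / (TP + FN) * 100
= 47 / (47 + 24)
= 47 / 71
= 0.662
= 66.2%

66.2


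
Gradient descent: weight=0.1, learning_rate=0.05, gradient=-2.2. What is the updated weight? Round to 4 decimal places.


w_new = w_old - lr * gradient
= 0.1 - 0.05 * -2.2
= 0.1 - (-0.11)
= 0.2100

0.2100


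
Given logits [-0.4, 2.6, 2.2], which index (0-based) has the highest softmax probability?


Softmax is a monotonic transformation, so it preserves the argmax.
We need to find the index of the maximum logit.
Index 0: -0.4
Index 1: 2.6
Index 2: 2.2
Maximum logit = 2.6 at index 1

1


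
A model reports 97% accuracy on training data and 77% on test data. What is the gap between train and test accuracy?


Gap = train_accuracy - test_accuracy
= 97 - 77
= 20%
This gap suggests the model is overfitting.

20


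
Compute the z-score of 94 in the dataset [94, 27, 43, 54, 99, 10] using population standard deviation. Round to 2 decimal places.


Mean = (94 + 27 + 43 + 54 + 99 + 10) / 6 = 54.5
Variance = sum((x_i - mean)^2) / n = 1068.25
Std = sqrt(1068.25) = 32.6841
Z = (x - mean) / std
= (94 - 54.5) / 32.6841
= 39.5 / 32.6841
= 1.21

1.21


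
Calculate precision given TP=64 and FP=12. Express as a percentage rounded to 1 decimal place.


Precision = TP / (TP + FP) * 100
= 64 / (64 + 12)
= 64 / 76
= 0.8421
= 84.2%

84.2


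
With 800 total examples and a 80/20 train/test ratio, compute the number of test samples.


Train samples = 800 * 80% = 640
Test samples = 800 - 640
= 160

160


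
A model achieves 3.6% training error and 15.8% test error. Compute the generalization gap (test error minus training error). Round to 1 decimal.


Generalization gap = test_error - train_error
= 15.8 - 3.6
= 12.2%
A large gap suggests overfitting.

12.2


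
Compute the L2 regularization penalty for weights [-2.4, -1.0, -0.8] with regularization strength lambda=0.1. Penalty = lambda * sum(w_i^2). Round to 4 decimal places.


Squaring each weight:
(-2.4)^2 = 5.76
(-1.0)^2 = 1.0
(-0.8)^2 = 0.64
Sum of squares = 7.4
Penalty = 0.1 * 7.4 = 0.7400

0.7400


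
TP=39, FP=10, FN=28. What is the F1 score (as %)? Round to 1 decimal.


Precision = TP / (TP + FP) = 39 / 49 = 0.7959
Recall = TP / (TP + FN) = 39 / 67 = 0.5821
F1 = 2 * P * R / (P + R)
= 2 * 0.7959 * 0.5821 / (0.7959 + 0.5821)
= 0.9266 / 1.378
= 0.6724
As percentage: 67.2%

67.2


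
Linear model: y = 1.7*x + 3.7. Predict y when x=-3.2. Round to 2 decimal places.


y = 1.7 * -3.2 + (3.7)
= -5.44 + (3.7)
= -1.74

-1.74


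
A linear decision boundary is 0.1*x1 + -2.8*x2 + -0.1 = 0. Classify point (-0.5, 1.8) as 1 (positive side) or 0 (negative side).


Compute 0.1 * -0.5 + -2.8 * 1.8 + -0.1
= -0.05 + -5.04 + -0.1
= -5.19
Since -5.19 < 0, the point is on the negative side.

0


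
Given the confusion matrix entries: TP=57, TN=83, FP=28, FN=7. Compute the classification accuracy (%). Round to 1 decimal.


Accuracy = (TP + TN) / (TP + TN + FP + FN) * 100
= (57 + 83) / (57 + 83 + 28 + 7)
= 140 / 175
= 0.8
= 80.0%

80.0


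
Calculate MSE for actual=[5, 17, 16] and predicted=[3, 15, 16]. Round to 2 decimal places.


Differences: [2, 2, 0]
Squared errors: [4, 4, 0]
Sum of squared errors = 8
MSE = 8 / 3 = 2.67

2.67


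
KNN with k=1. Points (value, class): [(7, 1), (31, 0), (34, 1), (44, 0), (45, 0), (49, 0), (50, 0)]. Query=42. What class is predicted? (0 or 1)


Distances from query 42:
Point 44 (class 0): distance = 2
K=1 nearest neighbors: classes = [0]
Votes for class 1: 0 / 1
Majority vote => class 0

0


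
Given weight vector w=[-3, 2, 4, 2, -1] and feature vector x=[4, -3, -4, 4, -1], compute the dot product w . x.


Element-wise products:
-3 * 4 = -12
2 * -3 = -6
4 * -4 = -16
2 * 4 = 8
-1 * -1 = 1
Sum = -12 + -6 + -16 + 8 + 1
= -25

-25


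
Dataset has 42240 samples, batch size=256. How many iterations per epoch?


Iterations per epoch = dataset_size / batch_size
= 42240 / 256
= 165

165


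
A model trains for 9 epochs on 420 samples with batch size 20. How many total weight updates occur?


Iterations per epoch = 420 / 20 = 21
Total updates = iterations_per_epoch * epochs
= 21 * 9
= 189

189


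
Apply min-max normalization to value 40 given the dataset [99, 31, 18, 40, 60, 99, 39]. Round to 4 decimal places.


Min = 18, Max = 99
Range = 99 - 18 = 81
Scaled = (x - min) / (max - min)
= (40 - 18) / 81
= 22 / 81
= 0.2716

0.2716


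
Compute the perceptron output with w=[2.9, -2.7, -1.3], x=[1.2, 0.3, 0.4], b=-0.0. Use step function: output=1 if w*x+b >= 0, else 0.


z = w . x + b
= 2.9*1.2 + -2.7*0.3 + -1.3*0.4 + -0.0
= 3.48 + -0.81 + -0.52 + -0.0
= 2.15 + -0.0
= 2.15
Since z = 2.15 >= 0, output = 1

1


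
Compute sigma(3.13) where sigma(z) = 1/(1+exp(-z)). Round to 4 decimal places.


sigmoid(z) = 1 / (1 + exp(-z))
exp(-(3.13)) = exp(-3.13) = 0.0437
1 + 0.0437 = 1.0437
1 / 1.0437 = 0.9581

0.9581


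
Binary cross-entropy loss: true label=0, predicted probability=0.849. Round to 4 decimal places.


For y=0: Loss = -log(1-p)
= -log(1 - 0.849)
= -log(0.151)
= -(-1.8905)
= 1.8905

1.8905


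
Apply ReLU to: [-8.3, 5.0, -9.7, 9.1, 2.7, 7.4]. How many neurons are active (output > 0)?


ReLU(x) = max(0, x) for each element:
ReLU(-8.3) = 0
ReLU(5.0) = 5.0
ReLU(-9.7) = 0
ReLU(9.1) = 9.1
ReLU(2.7) = 2.7
ReLU(7.4) = 7.4
Active neurons (>0): 4

4


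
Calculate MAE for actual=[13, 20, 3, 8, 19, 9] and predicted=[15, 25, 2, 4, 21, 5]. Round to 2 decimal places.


Absolute errors: [2, 5, 1, 4, 2, 4]
Sum of absolute errors = 18
MAE = 18 / 6 = 3.00

3.00
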